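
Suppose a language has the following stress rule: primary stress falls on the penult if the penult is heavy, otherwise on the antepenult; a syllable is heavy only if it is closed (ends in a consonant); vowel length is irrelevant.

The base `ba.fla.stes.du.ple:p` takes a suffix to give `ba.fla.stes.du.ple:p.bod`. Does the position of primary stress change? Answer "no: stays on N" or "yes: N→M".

Base `ba.fla.stes.du.ple:p` (5 syllables):
  Weights: 3 stes H, 4 du L, 5 ple:p H.
  The penult (syllable 4, du) is light, so stress falls on the antepenult (syllable 3, stes).
  → primary stress on syllable 3.
Suffixed `ba.fla.stes.du.ple:p.bod` (6 syllables):
  Weights: 4 du L, 5 ple:p H, 6 bod H.
  The penult (syllable 5, ple:p) is heavy, so it takes stress.
  → primary stress on syllable 5.

yes: 3→5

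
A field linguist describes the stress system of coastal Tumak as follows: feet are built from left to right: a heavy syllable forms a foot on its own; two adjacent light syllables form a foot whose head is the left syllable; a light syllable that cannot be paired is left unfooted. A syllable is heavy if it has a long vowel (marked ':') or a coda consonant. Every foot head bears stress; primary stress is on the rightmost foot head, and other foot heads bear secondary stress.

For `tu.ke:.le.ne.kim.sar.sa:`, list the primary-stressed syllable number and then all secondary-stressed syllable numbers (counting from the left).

Weights: 1 tu L, 2 ke: H, 3 le L, 4 ne L, 5 kim H, 6 sar H, 7 sa: H.
Parse left to right (heavy = foot alone; LL = one foot; stranded L unfooted): tu (ˈke:) (ˈle.ne) (ˈkim) (ˈsar) (ˈsa:).
Foot heads: 2, 3, 5, 6, 7.
Primary stress on the rightmost head = syllable 7.
Secondary stress on 2, 3, 5, 6: tu.ˌke:.ˌle.ne.ˌkim.ˌsar.ˈsa:.

primary 7, secondary 2, 3, 5, 6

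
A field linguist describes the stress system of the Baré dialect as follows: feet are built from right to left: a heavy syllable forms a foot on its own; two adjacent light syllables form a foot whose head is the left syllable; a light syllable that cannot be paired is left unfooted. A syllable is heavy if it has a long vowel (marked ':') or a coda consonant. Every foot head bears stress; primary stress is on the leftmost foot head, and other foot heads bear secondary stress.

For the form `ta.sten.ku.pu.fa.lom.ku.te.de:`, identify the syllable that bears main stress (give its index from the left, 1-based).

2

Weights: 1 ta L, 2 sten H, 3 ku L, 4 pu L, 5 fa L, 6 lom H, 7 ku L, 8 te L, 9 de: H.
Parse right to left (heavy = foot alone; LL = one foot; stranded L unfooted): ta (ˈsten) ku (ˈpu.fa) (ˈlom) (ˈku.te) (ˈde:).
Foot heads: 2, 4, 6, 7, 9.
Primary stress on the leftmost head = syllable 2.
Primary stress: syllable 2 → ta.ˈsten.ku.pu.fa.lom.ku.te.de:.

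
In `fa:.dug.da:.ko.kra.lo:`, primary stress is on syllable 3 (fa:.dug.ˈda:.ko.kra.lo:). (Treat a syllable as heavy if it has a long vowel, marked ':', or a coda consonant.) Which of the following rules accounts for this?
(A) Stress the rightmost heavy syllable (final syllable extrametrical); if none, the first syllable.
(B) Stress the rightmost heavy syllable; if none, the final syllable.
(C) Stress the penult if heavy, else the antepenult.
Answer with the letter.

A

Rule A → syllable 3 ✓.
Rule B → syllable 6 (observed: 3).
Rule C → syllable 4 (observed: 3).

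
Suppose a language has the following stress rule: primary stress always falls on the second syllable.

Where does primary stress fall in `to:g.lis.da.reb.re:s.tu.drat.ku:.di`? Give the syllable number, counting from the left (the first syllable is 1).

2

The word has 9 syllables; the second syllable is syllable 2 (lis).
Primary stress: syllable 2 → to:g.ˈlis.da.reb.re:s.tu.drat.ku:.di.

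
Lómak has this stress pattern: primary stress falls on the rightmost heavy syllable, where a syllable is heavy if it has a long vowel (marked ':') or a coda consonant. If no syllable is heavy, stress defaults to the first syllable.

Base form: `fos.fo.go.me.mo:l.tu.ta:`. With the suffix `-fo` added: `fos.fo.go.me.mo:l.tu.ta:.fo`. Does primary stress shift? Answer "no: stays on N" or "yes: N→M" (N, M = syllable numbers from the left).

no: stays on 7

Base `fos.fo.go.me.mo:l.tu.ta:` (7 syllables):
  Weights: 1 fos H, 2 fo L, 3 go L, 4 me L, 5 mo:l H, 6 tu L, 7 ta: H.
  Heavy syllables in the domain: 1, 5, 7. The rightmost is syllable 7 (ta:).
  → primary stress on syllable 7.
Suffixed `fos.fo.go.me.mo:l.tu.ta:.fo` (8 syllables):
  Weights: 1 fos H, 2 fo L, 3 go L, 4 me L, 5 mo:l H, 6 tu L, 7 ta: H, 8 fo L.
  Heavy syllables in the domain: 1, 5, 7. The rightmost is syllable 7 (ta:).
  → primary stress on syllable 7.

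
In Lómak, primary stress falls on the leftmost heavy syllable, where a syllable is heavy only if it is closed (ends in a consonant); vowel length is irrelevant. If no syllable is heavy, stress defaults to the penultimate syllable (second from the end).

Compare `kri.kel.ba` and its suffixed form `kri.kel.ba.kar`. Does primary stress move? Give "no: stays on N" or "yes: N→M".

no: stays on 2

Base `kri.kel.ba` (3 syllables):
  Weights: 1 kri L, 2 kel H, 3 ba L.
  Heavy syllables in the domain: 2. The leftmost is syllable 2 (kel).
  → primary stress on syllable 2.
Suffixed `kri.kel.ba.kar` (4 syllables):
  Weights: 1 kri L, 2 kel H, 3 ba L, 4 kar H.
  Heavy syllables in the domain: 2, 4. The leftmost is syllable 2 (kel).
  → primary stress on syllable 2.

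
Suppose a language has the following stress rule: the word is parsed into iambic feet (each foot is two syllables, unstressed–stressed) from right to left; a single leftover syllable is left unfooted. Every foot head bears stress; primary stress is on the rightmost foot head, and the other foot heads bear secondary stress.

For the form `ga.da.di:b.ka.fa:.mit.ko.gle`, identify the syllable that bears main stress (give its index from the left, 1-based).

Parse right to left into iambic (σˈσ) feet: (ga.ˈda) (di:b.ˈka) (fa:.ˈmit) (ko.ˈgle).
Foot heads (stressed positions): 2, 4, 6, 8.
End Rule Rightmost: primary stress on the rightmost head = syllable 8.
Primary stress: syllable 8 → ga.da.di:b.ka.fa:.mit.ko.ˈgle.

8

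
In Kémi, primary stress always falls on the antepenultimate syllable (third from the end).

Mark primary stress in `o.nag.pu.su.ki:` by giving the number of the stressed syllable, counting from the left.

The word has 5 syllables; the antepenultimate syllable (third from the end) is syllable 3 (pu).
Primary stress: syllable 3 → o.nag.ˈpu.su.ki:.

3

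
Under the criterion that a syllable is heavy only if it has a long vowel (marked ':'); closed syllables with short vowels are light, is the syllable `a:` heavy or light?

`a:`: long vowel, open (no coda). Long vowel → heavy.

heavy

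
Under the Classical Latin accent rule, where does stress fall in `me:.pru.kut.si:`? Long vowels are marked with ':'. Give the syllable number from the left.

Classical Latin: stress the penult if heavy (long vowel or closed), else the antepenult.
Weights: 2 pru L, 3 kut H, 4 si: H.
The penult (syllable 3, kut) is heavy, so it takes stress.
Stress on syllable 3: me:.pru.ˈkut.si:.

3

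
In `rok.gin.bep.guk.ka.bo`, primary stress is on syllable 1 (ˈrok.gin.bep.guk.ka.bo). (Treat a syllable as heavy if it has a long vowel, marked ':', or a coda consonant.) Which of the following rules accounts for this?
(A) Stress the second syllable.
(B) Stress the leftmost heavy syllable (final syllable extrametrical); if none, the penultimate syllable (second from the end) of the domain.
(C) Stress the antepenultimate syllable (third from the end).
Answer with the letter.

B

Rule A → syllable 2 (observed: 1).
Rule B → syllable 1 ✓.
Rule C → syllable 4 (observed: 1).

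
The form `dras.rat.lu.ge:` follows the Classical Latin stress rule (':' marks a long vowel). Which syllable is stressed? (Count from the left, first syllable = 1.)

Classical Latin: stress the penult if heavy (long vowel or closed), else the antepenult.
Weights: 2 rat H, 3 lu L, 4 ge: H.
The penult (syllable 3, lu) is light, so stress falls on the antepenult (syllable 2, rat).
Stress on syllable 2: dras.ˈrat.lu.ge:.

2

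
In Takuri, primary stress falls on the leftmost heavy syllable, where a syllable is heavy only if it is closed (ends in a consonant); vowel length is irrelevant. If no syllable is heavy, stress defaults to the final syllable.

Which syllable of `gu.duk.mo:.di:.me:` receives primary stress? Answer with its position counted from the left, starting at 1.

2

Weights: 1 gu L, 2 duk H, 3 mo: L, 4 di: L, 5 me: L.
Heavy syllables in the domain: 2. The leftmost is syllable 2 (duk).
Primary stress: syllable 2 → gu.ˈduk.mo:.di:.me:.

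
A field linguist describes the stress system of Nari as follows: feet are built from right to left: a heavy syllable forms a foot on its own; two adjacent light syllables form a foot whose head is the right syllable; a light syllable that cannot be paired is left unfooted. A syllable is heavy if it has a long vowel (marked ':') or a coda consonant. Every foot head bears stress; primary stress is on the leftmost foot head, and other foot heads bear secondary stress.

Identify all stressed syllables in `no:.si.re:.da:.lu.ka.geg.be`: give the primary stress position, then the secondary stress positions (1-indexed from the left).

Weights: 1 no: H, 2 si L, 3 re: H, 4 da: H, 5 lu L, 6 ka L, 7 geg H, 8 be L.
Parse right to left (heavy = foot alone; LL = one foot; stranded L unfooted): (ˈno:) si (ˈre:) (ˈda:) (lu.ˈka) (ˈgeg) be.
Foot heads: 1, 3, 4, 6, 7.
Primary stress on the leftmost head = syllable 1.
Secondary stress on 3, 4, 6, 7: ˈno:.si.ˌre:.ˌda:.lu.ˌka.ˌgeg.be.

primary 1, secondary 3, 4, 6, 7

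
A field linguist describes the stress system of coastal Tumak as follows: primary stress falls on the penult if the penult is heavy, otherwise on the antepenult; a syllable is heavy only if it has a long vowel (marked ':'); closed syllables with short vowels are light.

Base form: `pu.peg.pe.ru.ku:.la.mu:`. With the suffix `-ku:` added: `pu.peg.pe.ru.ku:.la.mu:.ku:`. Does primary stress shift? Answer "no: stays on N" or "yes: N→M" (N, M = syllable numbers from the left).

Base `pu.peg.pe.ru.ku:.la.mu:` (7 syllables):
  Weights: 5 ku: H, 6 la L, 7 mu: H.
  The penult (syllable 6, la) is light, so stress falls on the antepenult (syllable 5, ku:).
  → primary stress on syllable 5.
Suffixed `pu.peg.pe.ru.ku:.la.mu:.ku:` (8 syllables):
  Weights: 6 la L, 7 mu: H, 8 ku: H.
  The penult (syllable 7, mu:) is heavy, so it takes stress.
  → primary stress on syllable 7.

yes: 5→7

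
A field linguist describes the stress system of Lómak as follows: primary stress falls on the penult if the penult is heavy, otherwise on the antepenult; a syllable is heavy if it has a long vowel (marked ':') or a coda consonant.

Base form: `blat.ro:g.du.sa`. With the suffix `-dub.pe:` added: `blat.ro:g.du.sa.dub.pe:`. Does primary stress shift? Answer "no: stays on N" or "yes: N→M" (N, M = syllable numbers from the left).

Base `blat.ro:g.du.sa` (4 syllables):
  Weights: 2 ro:g H, 3 du L, 4 sa L.
  The penult (syllable 3, du) is light, so stress falls on the antepenult (syllable 2, ro:g).
  → primary stress on syllable 2.
Suffixed `blat.ro:g.du.sa.dub.pe:` (6 syllables):
  Weights: 4 sa L, 5 dub H, 6 pe: H.
  The penult (syllable 5, dub) is heavy, so it takes stress.
  → primary stress on syllable 5.

yes: 2→5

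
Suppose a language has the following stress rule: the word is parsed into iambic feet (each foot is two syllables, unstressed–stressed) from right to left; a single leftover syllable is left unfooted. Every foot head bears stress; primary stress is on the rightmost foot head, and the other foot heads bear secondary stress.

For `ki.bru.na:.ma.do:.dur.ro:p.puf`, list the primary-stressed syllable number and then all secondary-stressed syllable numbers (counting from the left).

primary 8, secondary 2, 4, 6

Parse right to left into iambic (σˈσ) feet: (ki.ˈbru) (na:.ˈma) (do:.ˈdur) (ro:p.ˈpuf).
Foot heads (stressed positions): 2, 4, 6, 8.
End Rule Rightmost: primary stress on the rightmost head = syllable 8.
Secondary stress on 2, 4, 6: ki.ˌbru.na:.ˌma.do:.ˌdur.ro:p.ˈpuf.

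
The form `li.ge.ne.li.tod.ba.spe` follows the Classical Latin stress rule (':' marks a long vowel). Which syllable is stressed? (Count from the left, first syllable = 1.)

Classical Latin: stress the penult if heavy (long vowel or closed), else the antepenult.
Weights: 5 tod H, 6 ba L, 7 spe L.
The penult (syllable 6, ba) is light, so stress falls on the antepenult (syllable 5, tod).
Stress on syllable 5: li.ge.ne.li.ˈtod.ba.spe.

5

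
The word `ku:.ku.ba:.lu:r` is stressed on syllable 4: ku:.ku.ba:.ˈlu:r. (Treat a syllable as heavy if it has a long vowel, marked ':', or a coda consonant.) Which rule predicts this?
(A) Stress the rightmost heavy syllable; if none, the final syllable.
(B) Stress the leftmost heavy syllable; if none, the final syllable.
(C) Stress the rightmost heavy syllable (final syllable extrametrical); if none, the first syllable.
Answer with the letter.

A

Rule A → syllable 4 ✓.
Rule B → syllable 1 (observed: 4).
Rule C → syllable 3 (observed: 4).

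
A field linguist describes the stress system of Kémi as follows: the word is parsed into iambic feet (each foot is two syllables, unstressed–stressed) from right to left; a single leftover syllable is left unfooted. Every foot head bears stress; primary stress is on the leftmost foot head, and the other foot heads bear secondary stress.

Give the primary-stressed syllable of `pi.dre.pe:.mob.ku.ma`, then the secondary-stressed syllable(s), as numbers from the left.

Parse right to left into iambic (σˈσ) feet: (pi.ˈdre) (pe:.ˈmob) (ku.ˈma).
Foot heads (stressed positions): 2, 4, 6.
End Rule Leftmost: primary stress on the leftmost head = syllable 2.
Secondary stress on 4, 6: pi.ˈdre.pe:.ˌmob.ku.ˌma.

primary 2, secondary 4, 6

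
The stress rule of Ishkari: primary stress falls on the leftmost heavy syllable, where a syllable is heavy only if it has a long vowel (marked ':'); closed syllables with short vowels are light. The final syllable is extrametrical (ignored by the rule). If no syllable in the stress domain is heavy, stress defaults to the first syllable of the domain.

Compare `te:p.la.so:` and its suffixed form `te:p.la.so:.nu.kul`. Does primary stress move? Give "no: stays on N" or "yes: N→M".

no: stays on 1

Base `te:p.la.so:` (3 syllables):
  The final syllable (3, so:) is extrametrical; the stress domain is syllables 1–2.
  Weights: 1 te:p H, 2 la L.
  Heavy syllables in the domain: 1. The leftmost is syllable 1 (te:p).
  → primary stress on syllable 1.
Suffixed `te:p.la.so:.nu.kul` (5 syllables):
  The final syllable (5, kul) is extrametrical; the stress domain is syllables 1–4.
  Weights: 1 te:p H, 2 la L, 3 so: H, 4 nu L.
  Heavy syllables in the domain: 1, 3. The leftmost is syllable 1 (te:p).
  → primary stress on syllable 1.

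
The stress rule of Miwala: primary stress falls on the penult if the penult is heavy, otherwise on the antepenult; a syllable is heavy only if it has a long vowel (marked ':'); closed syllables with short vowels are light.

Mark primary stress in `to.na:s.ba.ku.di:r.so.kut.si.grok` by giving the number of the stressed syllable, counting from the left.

Weights: 7 kut L, 8 si L, 9 grok L.
The penult (syllable 8, si) is light, so stress falls on the antepenult (syllable 7, kut).
Primary stress: syllable 7 → to.na:s.ba.ku.di:r.so.ˈkut.si.grok.

7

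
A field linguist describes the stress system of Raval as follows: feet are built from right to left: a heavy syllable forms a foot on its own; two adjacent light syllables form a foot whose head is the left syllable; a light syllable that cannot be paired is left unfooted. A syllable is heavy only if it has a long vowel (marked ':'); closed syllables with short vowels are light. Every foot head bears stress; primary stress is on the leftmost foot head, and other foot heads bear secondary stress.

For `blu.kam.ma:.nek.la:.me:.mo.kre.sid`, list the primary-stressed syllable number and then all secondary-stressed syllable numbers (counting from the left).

Weights: 1 blu L, 2 kam L, 3 ma: H, 4 nek L, 5 la: H, 6 me: H, 7 mo L, 8 kre L, 9 sid L.
Parse right to left (heavy = foot alone; LL = one foot; stranded L unfooted): (ˈblu.kam) (ˈma:) nek (ˈla:) (ˈme:) mo (ˈkre.sid).
Foot heads: 1, 3, 5, 6, 8.
Primary stress on the leftmost head = syllable 1.
Secondary stress on 3, 5, 6, 8: ˈblu.kam.ˌma:.nek.ˌla:.ˌme:.mo.ˌkre.sid.

primary 1, secondary 3, 5, 6, 8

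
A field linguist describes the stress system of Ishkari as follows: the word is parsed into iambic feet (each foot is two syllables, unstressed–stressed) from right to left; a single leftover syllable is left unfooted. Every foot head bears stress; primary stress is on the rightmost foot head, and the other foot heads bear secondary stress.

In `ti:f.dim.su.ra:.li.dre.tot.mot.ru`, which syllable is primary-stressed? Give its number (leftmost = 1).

9

Parse right to left into iambic (σˈσ) feet: ti:f (dim.ˈsu) (ra:.ˈli) (dre.ˈtot) (mot.ˈru). Syllable 1 is left unfooted.
Foot heads (stressed positions): 3, 5, 7, 9.
End Rule Rightmost: primary stress on the rightmost head = syllable 9.
Primary stress: syllable 9 → ti:f.dim.su.ra:.li.dre.tot.mot.ˈru.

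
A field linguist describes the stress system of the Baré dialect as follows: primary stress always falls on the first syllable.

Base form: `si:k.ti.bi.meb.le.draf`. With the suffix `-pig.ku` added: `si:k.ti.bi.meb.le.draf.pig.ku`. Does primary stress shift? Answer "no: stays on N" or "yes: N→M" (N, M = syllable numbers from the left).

no: stays on 1

Base `si:k.ti.bi.meb.le.draf` (6 syllables):
  The word has 6 syllables; the first syllable is syllable 1 (si:k).
  → primary stress on syllable 1.
Suffixed `si:k.ti.bi.meb.le.draf.pig.ku` (8 syllables):
  The word has 8 syllables; the first syllable is syllable 1 (si:k).
  → primary stress on syllable 1.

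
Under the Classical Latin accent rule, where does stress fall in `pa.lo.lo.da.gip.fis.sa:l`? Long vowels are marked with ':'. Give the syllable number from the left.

6

Classical Latin: stress the penult if heavy (long vowel or closed), else the antepenult.
Weights: 5 gip H, 6 fis H, 7 sa:l H.
The penult (syllable 6, fis) is heavy, so it takes stress.
Stress on syllable 6: pa.lo.lo.da.gip.ˈfis.sa:l.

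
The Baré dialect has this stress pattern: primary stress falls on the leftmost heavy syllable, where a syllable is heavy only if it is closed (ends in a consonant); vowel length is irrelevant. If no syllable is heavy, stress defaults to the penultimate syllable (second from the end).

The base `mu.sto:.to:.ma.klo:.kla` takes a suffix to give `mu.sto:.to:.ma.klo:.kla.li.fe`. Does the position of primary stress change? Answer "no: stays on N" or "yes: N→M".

Base `mu.sto:.to:.ma.klo:.kla` (6 syllables):
  Weights: 1 mu L, 2 sto: L, 3 to: L, 4 ma L, 5 klo: L, 6 kla L.
  No heavy syllable in the domain; default to the penultimate syllable (second from the end) = syllable 5.
  → primary stress on syllable 5.
Suffixed `mu.sto:.to:.ma.klo:.kla.li.fe` (8 syllables):
  Weights: 1 mu L, 2 sto: L, 3 to: L, 4 ma L, 5 klo: L, 6 kla L, 7 li L, 8 fe L.
  No heavy syllable in the domain; default to the penultimate syllable (second from the end) = syllable 7.
  → primary stress on syllable 7.

yes: 5→7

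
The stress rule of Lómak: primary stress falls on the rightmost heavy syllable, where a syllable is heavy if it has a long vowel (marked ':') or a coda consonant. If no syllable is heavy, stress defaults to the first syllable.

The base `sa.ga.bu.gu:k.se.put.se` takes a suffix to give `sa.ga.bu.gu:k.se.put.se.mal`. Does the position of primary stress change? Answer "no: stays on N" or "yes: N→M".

yes: 6→8

Base `sa.ga.bu.gu:k.se.put.se` (7 syllables):
  Weights: 1 sa L, 2 ga L, 3 bu L, 4 gu:k H, 5 se L, 6 put H, 7 se L.
  Heavy syllables in the domain: 4, 6. The rightmost is syllable 6 (put).
  → primary stress on syllable 6.
Suffixed `sa.ga.bu.gu:k.se.put.se.mal` (8 syllables):
  Weights: 1 sa L, 2 ga L, 3 bu L, 4 gu:k H, 5 se L, 6 put H, 7 se L, 8 mal H.
  Heavy syllables in the domain: 4, 6, 8. The rightmost is syllable 8 (mal).
  → primary stress on syllable 8.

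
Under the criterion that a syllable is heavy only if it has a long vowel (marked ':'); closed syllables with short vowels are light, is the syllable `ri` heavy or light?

light

`ri`: short vowel, open (no coda). Short vowel → light.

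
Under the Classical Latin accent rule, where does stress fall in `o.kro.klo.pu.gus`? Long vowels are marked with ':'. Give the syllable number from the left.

3

Classical Latin: stress the penult if heavy (long vowel or closed), else the antepenult.
Weights: 3 klo L, 4 pu L, 5 gus H.
The penult (syllable 4, pu) is light, so stress falls on the antepenult (syllable 3, klo).
Stress on syllable 3: o.kro.ˈklo.pu.gus.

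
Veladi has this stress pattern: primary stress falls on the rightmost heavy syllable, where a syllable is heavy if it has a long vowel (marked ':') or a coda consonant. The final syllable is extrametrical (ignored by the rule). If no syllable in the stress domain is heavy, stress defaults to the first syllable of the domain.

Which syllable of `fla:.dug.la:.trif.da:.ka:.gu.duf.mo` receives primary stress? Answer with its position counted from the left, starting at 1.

The final syllable (9, mo) is extrametrical; the stress domain is syllables 1–8.
Weights: 1 fla: H, 2 dug H, 3 la: H, 4 trif H, 5 da: H, 6 ka: H, 7 gu L, 8 duf H.
Heavy syllables in the domain: 1, 2, 3, 4, 5, 6, 8. The rightmost is syllable 8 (duf).
Primary stress: syllable 8 → fla:.dug.la:.trif.da:.ka:.gu.ˈduf.mo.

8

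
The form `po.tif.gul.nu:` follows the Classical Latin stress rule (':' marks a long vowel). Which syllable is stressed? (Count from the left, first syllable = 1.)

3

Classical Latin: stress the penult if heavy (long vowel or closed), else the antepenult.
Weights: 2 tif H, 3 gul H, 4 nu: H.
The penult (syllable 3, gul) is heavy, so it takes stress.
Stress on syllable 3: po.tif.ˈgul.nu:.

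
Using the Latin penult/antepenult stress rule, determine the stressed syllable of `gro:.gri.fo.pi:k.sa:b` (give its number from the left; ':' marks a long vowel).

4

Classical Latin: stress the penult if heavy (long vowel or closed), else the antepenult.
Weights: 3 fo L, 4 pi:k H, 5 sa:b H.
The penult (syllable 4, pi:k) is heavy, so it takes stress.
Stress on syllable 4: gro:.gri.fo.ˈpi:k.sa:b.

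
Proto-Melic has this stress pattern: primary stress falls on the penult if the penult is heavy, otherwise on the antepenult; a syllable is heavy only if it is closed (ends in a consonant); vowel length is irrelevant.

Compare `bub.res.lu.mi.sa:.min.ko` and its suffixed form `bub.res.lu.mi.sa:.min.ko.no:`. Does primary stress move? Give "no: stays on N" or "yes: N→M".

Base `bub.res.lu.mi.sa:.min.ko` (7 syllables):
  Weights: 5 sa: L, 6 min H, 7 ko L.
  The penult (syllable 6, min) is heavy, so it takes stress.
  → primary stress on syllable 6.
Suffixed `bub.res.lu.mi.sa:.min.ko.no:` (8 syllables):
  Weights: 6 min H, 7 ko L, 8 no: L.
  The penult (syllable 7, ko) is light, so stress falls on the antepenult (syllable 6, min).
  → primary stress on syllable 6.

no: stays on 6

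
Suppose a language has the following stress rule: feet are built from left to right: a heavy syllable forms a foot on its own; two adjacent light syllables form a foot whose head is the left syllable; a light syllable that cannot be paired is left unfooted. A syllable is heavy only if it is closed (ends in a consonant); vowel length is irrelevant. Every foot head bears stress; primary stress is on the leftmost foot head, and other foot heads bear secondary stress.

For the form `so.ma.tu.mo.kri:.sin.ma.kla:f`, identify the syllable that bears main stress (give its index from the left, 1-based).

Weights: 1 so L, 2 ma L, 3 tu L, 4 mo L, 5 kri: L, 6 sin H, 7 ma L, 8 kla:f H.
Parse left to right (heavy = foot alone; LL = one foot; stranded L unfooted): (ˈso.ma) (ˈtu.mo) kri: (ˈsin) ma (ˈkla:f).
Foot heads: 1, 3, 6, 8.
Primary stress on the leftmost head = syllable 1.
Primary stress: syllable 1 → ˈso.ma.tu.mo.kri:.sin.ma.kla:f.

1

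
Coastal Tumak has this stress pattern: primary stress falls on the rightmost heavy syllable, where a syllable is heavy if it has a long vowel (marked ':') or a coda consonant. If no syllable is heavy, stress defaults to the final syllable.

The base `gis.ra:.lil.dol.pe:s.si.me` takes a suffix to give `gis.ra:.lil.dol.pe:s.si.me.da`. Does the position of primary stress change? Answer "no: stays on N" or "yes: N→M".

no: stays on 5

Base `gis.ra:.lil.dol.pe:s.si.me` (7 syllables):
  Weights: 1 gis H, 2 ra: H, 3 lil H, 4 dol H, 5 pe:s H, 6 si L, 7 me L.
  Heavy syllables in the domain: 1, 2, 3, 4, 5. The rightmost is syllable 5 (pe:s).
  → primary stress on syllable 5.
Suffixed `gis.ra:.lil.dol.pe:s.si.me.da` (8 syllables):
  Weights: 1 gis H, 2 ra: H, 3 lil H, 4 dol H, 5 pe:s H, 6 si L, 7 me L, 8 da L.
  Heavy syllables in the domain: 1, 2, 3, 4, 5. The rightmost is syllable 5 (pe:s).
  → primary stress on syllable 5.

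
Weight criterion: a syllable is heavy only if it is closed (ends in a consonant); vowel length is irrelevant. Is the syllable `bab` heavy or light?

`bab`: short vowel, closed (coda /b/). Closed (coda /b/) → heavy.

heavy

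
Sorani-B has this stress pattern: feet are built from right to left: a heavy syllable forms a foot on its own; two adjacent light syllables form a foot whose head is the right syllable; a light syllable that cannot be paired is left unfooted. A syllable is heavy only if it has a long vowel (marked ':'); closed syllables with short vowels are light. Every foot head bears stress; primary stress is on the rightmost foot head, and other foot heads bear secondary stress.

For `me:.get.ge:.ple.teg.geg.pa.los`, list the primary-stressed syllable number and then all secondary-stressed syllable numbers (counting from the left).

primary 8, secondary 1, 3, 6

Weights: 1 me: H, 2 get L, 3 ge: H, 4 ple L, 5 teg L, 6 geg L, 7 pa L, 8 los L.
Parse right to left (heavy = foot alone; LL = one foot; stranded L unfooted): (ˈme:) get (ˈge:) ple (teg.ˈgeg) (pa.ˈlos).
Foot heads: 1, 3, 6, 8.
Primary stress on the rightmost head = syllable 8.
Secondary stress on 1, 3, 6: ˌme:.get.ˌge:.ple.teg.ˌgeg.pa.ˈlos.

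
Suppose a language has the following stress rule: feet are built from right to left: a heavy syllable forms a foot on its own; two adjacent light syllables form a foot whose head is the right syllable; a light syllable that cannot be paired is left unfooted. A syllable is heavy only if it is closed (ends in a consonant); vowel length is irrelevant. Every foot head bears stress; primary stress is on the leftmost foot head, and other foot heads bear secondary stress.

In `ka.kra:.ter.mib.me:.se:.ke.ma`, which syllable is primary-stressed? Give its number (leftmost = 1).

Weights: 1 ka L, 2 kra: L, 3 ter H, 4 mib H, 5 me: L, 6 se: L, 7 ke L, 8 ma L.
Parse right to left (heavy = foot alone; LL = one foot; stranded L unfooted): (ka.ˈkra:) (ˈter) (ˈmib) (me:.ˈse:) (ke.ˈma).
Foot heads: 2, 3, 4, 6, 8.
Primary stress on the leftmost head = syllable 2.
Primary stress: syllable 2 → ka.ˈkra:.ter.mib.me:.se:.ke.ma.

2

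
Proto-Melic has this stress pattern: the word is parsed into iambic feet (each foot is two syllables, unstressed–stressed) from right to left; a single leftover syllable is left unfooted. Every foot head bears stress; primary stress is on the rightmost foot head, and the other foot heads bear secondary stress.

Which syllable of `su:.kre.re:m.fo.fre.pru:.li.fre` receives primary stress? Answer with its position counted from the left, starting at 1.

8

Parse right to left into iambic (σˈσ) feet: (su:.ˈkre) (re:m.ˈfo) (fre.ˈpru:) (li.ˈfre).
Foot heads (stressed positions): 2, 4, 6, 8.
End Rule Rightmost: primary stress on the rightmost head = syllable 8.
Primary stress: syllable 8 → su:.kre.re:m.fo.fre.pru:.li.ˈfre.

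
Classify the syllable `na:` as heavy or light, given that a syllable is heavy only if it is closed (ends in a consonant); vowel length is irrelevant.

light

`na:`: long vowel, open (no coda). Open (no coda) → light.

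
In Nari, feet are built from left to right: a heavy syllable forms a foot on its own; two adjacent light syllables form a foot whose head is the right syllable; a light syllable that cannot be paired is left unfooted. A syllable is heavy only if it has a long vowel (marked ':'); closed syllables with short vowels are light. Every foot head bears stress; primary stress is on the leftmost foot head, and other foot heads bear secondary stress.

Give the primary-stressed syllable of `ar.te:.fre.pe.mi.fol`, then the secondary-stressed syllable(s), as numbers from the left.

Weights: 1 ar L, 2 te: H, 3 fre L, 4 pe L, 5 mi L, 6 fol L.
Parse left to right (heavy = foot alone; LL = one foot; stranded L unfooted): ar (ˈte:) (fre.ˈpe) (mi.ˈfol).
Foot heads: 2, 4, 6.
Primary stress on the leftmost head = syllable 2.
Secondary stress on 4, 6: ar.ˈte:.fre.ˌpe.mi.ˌfol.

primary 2, secondary 4, 6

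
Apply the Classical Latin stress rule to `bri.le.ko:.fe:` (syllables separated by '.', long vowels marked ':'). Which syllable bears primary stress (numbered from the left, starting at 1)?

3

Classical Latin: stress the penult if heavy (long vowel or closed), else the antepenult.
Weights: 2 le L, 3 ko: H, 4 fe: H.
The penult (syllable 3, ko:) is heavy, so it takes stress.
Stress on syllable 3: bri.le.ˈko:.fe:.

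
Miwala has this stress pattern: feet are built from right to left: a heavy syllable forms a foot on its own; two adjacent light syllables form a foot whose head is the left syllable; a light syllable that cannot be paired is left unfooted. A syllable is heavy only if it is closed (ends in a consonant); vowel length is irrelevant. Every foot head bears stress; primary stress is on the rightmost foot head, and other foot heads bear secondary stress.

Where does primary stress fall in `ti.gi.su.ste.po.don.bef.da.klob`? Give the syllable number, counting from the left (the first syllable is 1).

Weights: 1 ti L, 2 gi L, 3 su L, 4 ste L, 5 po L, 6 don H, 7 bef H, 8 da L, 9 klob H.
Parse right to left (heavy = foot alone; LL = one foot; stranded L unfooted): ti (ˈgi.su) (ˈste.po) (ˈdon) (ˈbef) da (ˈklob).
Foot heads: 2, 4, 6, 7, 9.
Primary stress on the rightmost head = syllable 9.
Primary stress: syllable 9 → ti.gi.su.ste.po.don.bef.da.ˈklob.

9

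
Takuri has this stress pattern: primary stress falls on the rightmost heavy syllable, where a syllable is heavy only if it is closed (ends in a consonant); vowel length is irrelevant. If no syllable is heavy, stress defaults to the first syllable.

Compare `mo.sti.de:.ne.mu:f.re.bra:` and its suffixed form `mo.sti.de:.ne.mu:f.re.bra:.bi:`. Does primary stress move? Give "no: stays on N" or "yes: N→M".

Base `mo.sti.de:.ne.mu:f.re.bra:` (7 syllables):
  Weights: 1 mo L, 2 sti L, 3 de: L, 4 ne L, 5 mu:f H, 6 re L, 7 bra: L.
  Heavy syllables in the domain: 5. The rightmost is syllable 5 (mu:f).
  → primary stress on syllable 5.
Suffixed `mo.sti.de:.ne.mu:f.re.bra:.bi:` (8 syllables):
  Weights: 1 mo L, 2 sti L, 3 de: L, 4 ne L, 5 mu:f H, 6 re L, 7 bra: L, 8 bi: L.
  Heavy syllables in the domain: 5. The rightmost is syllable 5 (mu:f).
  → primary stress on syllable 5.

no: stays on 5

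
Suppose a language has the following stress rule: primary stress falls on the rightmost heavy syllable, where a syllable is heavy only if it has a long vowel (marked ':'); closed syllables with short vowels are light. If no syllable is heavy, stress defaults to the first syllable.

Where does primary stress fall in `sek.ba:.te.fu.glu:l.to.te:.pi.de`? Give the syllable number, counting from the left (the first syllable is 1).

Weights: 1 sek L, 2 ba: H, 3 te L, 4 fu L, 5 glu:l H, 6 to L, 7 te: H, 8 pi L, 9 de L.
Heavy syllables in the domain: 2, 5, 7. The rightmost is syllable 7 (te:).
Primary stress: syllable 7 → sek.ba:.te.fu.glu:l.to.ˈte:.pi.de.

7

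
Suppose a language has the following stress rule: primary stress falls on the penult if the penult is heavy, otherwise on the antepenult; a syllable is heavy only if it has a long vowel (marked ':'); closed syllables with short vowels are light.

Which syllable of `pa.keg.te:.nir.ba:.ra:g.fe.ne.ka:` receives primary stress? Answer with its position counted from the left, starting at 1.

7

Weights: 7 fe L, 8 ne L, 9 ka: H.
The penult (syllable 8, ne) is light, so stress falls on the antepenult (syllable 7, fe).
Primary stress: syllable 7 → pa.keg.te:.nir.ba:.ra:g.ˈfe.ne.ka:.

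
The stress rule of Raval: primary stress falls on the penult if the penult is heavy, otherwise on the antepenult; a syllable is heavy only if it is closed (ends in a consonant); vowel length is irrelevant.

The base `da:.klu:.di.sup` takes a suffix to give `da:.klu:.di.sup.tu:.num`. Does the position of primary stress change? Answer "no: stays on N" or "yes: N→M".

yes: 2→4

Base `da:.klu:.di.sup` (4 syllables):
  Weights: 2 klu: L, 3 di L, 4 sup H.
  The penult (syllable 3, di) is light, so stress falls on the antepenult (syllable 2, klu:).
  → primary stress on syllable 2.
Suffixed `da:.klu:.di.sup.tu:.num` (6 syllables):
  Weights: 4 sup H, 5 tu: L, 6 num H.
  The penult (syllable 5, tu:) is light, so stress falls on the antepenult (syllable 4, sup).
  → primary stress on syllable 4.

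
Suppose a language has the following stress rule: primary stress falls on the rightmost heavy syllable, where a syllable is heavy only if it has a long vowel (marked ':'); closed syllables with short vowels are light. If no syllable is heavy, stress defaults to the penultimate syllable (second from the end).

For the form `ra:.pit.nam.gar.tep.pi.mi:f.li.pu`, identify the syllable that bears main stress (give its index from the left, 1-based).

Weights: 1 ra: H, 2 pit L, 3 nam L, 4 gar L, 5 tep L, 6 pi L, 7 mi:f H, 8 li L, 9 pu L.
Heavy syllables in the domain: 1, 7. The rightmost is syllable 7 (mi:f).
Primary stress: syllable 7 → ra:.pit.nam.gar.tep.pi.ˈmi:f.li.pu.

7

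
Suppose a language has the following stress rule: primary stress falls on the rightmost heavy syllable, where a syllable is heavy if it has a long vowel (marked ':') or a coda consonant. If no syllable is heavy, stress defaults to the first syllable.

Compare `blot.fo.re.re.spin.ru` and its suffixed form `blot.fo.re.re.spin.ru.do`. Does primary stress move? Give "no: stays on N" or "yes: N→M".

no: stays on 5

Base `blot.fo.re.re.spin.ru` (6 syllables):
  Weights: 1 blot H, 2 fo L, 3 re L, 4 re L, 5 spin H, 6 ru L.
  Heavy syllables in the domain: 1, 5. The rightmost is syllable 5 (spin).
  → primary stress on syllable 5.
Suffixed `blot.fo.re.re.spin.ru.do` (7 syllables):
  Weights: 1 blot H, 2 fo L, 3 re L, 4 re L, 5 spin H, 6 ru L, 7 do L.
  Heavy syllables in the domain: 1, 5. The rightmost is syllable 5 (spin).
  → primary stress on syllable 5.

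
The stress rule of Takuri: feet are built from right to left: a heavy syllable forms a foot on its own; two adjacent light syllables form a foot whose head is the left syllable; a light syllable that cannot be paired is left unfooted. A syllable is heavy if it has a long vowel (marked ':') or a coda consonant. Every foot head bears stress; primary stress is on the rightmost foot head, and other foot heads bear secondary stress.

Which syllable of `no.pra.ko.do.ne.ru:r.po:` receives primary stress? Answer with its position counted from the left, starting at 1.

Weights: 1 no L, 2 pra L, 3 ko L, 4 do L, 5 ne L, 6 ru:r H, 7 po: H.
Parse right to left (heavy = foot alone; LL = one foot; stranded L unfooted): no (ˈpra.ko) (ˈdo.ne) (ˈru:r) (ˈpo:).
Foot heads: 2, 4, 6, 7.
Primary stress on the rightmost head = syllable 7.
Primary stress: syllable 7 → no.pra.ko.do.ne.ru:r.ˈpo:.

7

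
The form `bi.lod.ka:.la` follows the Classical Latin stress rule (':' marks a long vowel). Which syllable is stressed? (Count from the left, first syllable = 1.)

Classical Latin: stress the penult if heavy (long vowel or closed), else the antepenult.
Weights: 2 lod H, 3 ka: H, 4 la L.
The penult (syllable 3, ka:) is heavy, so it takes stress.
Stress on syllable 3: bi.lod.ˈka:.la.

3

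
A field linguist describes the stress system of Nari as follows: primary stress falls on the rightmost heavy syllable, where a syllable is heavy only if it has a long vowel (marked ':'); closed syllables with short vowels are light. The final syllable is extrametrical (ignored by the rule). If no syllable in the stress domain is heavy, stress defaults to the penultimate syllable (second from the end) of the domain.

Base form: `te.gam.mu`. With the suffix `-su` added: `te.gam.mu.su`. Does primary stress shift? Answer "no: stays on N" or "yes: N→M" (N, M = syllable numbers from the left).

Base `te.gam.mu` (3 syllables):
  The final syllable (3, mu) is extrametrical; the stress domain is syllables 1–2.
  Weights: 1 te L, 2 gam L.
  No heavy syllable in the domain; default to the penultimate syllable (second from the end) of the domain = syllable 1.
  → primary stress on syllable 1.
Suffixed `te.gam.mu.su` (4 syllables):
  The final syllable (4, su) is extrametrical; the stress domain is syllables 1–3.
  Weights: 1 te L, 2 gam L, 3 mu L.
  No heavy syllable in the domain; default to the penultimate syllable (second from the end) of the domain = syllable 2.
  → primary stress on syllable 2.

yes: 1→2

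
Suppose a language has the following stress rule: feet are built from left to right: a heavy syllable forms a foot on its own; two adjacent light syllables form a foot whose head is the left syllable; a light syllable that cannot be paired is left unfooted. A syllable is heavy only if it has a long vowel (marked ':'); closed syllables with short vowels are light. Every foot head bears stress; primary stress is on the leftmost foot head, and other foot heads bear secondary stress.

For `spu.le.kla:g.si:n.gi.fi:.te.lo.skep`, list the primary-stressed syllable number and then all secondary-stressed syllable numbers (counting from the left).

Weights: 1 spu L, 2 le L, 3 kla:g H, 4 si:n H, 5 gi L, 6 fi: H, 7 te L, 8 lo L, 9 skep L.
Parse left to right (heavy = foot alone; LL = one foot; stranded L unfooted): (ˈspu.le) (ˈkla:g) (ˈsi:n) gi (ˈfi:) (ˈte.lo) skep.
Foot heads: 1, 3, 4, 6, 7.
Primary stress on the leftmost head = syllable 1.
Secondary stress on 3, 4, 6, 7: ˈspu.le.ˌkla:g.ˌsi:n.gi.ˌfi:.ˌte.lo.skep.

primary 1, secondary 3, 4, 6, 7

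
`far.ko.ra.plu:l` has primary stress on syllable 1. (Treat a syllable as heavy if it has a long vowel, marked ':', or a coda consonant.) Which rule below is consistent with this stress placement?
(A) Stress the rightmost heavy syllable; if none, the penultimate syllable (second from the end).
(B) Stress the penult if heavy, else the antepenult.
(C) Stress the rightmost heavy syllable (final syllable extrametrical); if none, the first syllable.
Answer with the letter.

C

Rule A → syllable 4 (observed: 1).
Rule B → syllable 2 (observed: 1).
Rule C → syllable 1 ✓.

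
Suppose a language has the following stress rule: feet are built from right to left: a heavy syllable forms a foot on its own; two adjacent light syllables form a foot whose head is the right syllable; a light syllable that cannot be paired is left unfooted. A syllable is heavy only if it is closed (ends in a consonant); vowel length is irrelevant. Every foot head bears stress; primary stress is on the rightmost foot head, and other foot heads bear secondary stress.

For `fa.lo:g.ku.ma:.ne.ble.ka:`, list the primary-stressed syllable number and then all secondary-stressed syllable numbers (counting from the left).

Weights: 1 fa L, 2 lo:g H, 3 ku L, 4 ma: L, 5 ne L, 6 ble L, 7 ka: L.
Parse right to left (heavy = foot alone; LL = one foot; stranded L unfooted): fa (ˈlo:g) ku (ma:.ˈne) (ble.ˈka:).
Foot heads: 2, 5, 7.
Primary stress on the rightmost head = syllable 7.
Secondary stress on 2, 5: fa.ˌlo:g.ku.ma:.ˌne.ble.ˈka:.

primary 7, secondary 2, 5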